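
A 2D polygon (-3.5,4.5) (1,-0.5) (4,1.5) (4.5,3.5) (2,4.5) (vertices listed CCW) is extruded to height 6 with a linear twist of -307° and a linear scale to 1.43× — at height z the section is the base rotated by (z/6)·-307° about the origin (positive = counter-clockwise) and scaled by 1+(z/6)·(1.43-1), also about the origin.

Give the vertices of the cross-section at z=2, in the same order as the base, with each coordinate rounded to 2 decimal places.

t = z/height = 2/6 = 0.333333
s = 1 + (scale-1)·z/height = 1 + (1.43-1)·2/6 = 1.143333
θ = twist·z/height = -307°·2/6 = -102.3333° = -1.786054 rad
cos θ = -0.213599, sin θ = -0.976921 (intermediates below are computed at full precision and shown rounded to 5 d.p.)
v1: (-3.5,4.5) → rotate → (5.14374,2.45803) → ×s → (5.88101,2.81035) → (5.88,2.81)
v2: (1,-0.5) → rotate → (-0.70206,-0.87012) → ×s → (-0.80269,-0.99484) → (-0.80,-0.99)
v3: (4,1.5) → rotate → (0.61099,-4.22808) → ×s → (0.69856,-4.83411) → (0.70,-4.83)
v4: (4.5,3.5) → rotate → (2.45803,-5.14374) → ×s → (2.81035,-5.88101) → (2.81,-5.88)
v5: (2,4.5) → rotate → (3.96895,-2.91504) → ×s → (4.53783,-3.33286) → (4.54,-3.33)

Cross-section at z=2: (5.88,2.81) (-0.80,-0.99) (0.70,-4.83) (2.81,-5.88) (4.54,-3.33)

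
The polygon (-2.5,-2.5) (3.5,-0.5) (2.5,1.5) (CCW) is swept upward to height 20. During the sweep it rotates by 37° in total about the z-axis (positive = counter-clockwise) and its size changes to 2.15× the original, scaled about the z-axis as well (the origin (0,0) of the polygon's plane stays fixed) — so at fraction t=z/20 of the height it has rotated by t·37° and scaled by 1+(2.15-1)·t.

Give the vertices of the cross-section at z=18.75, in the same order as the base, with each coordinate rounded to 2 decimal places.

Cross-section at z=18.75: (-1.32,-7.23) (6.57,3.28) (2.50,5.52)

t = z/height = 18.75/20 = 0.9375
s = 1 + (scale-1)·z/height = 1 + (2.15-1)·18.75/20 = 2.078125
θ = twist·z/height = 37°·18.75/20 = 34.6875° = 0.605411 rad
cos θ = 0.822268, sin θ = 0.569100 (intermediates below are computed at full precision and shown rounded to 5 d.p.)
v1: (-2.5,-2.5) → rotate → (-0.63292,-3.47842) → ×s → (-1.31529,-7.22859) → (-1.32,-7.23)
v2: (3.5,-0.5) → rotate → (3.16249,1.58072) → ×s → (6.57205,3.28493) → (6.57,3.28)
v3: (2.5,1.5) → rotate → (1.20202,2.65615) → ×s → (2.49795,5.51982) → (2.50,5.52)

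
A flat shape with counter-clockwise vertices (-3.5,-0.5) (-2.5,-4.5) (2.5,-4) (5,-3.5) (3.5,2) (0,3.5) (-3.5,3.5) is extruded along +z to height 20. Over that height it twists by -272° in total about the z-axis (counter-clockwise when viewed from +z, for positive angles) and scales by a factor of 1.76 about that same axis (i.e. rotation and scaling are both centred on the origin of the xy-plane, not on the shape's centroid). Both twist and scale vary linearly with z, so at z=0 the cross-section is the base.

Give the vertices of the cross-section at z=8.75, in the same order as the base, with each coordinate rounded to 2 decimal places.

Cross-section at z=8.75: (1.68,4.40) (-3.63,5.82) (-6.28,-0.33) (-7.31,-3.57) (0.07,-5.37) (4.08,-2.26) (6.34,1.82)

t = z/height = 8.75/20 = 0.4375
s = 1 + (scale-1)·z/height = 1 + (1.76-1)·8.75/20 = 1.332500
θ = twist·z/height = -272°·8.75/20 = -119.0000° = -2.076942 rad
cos θ = -0.484810, sin θ = -0.874620 (intermediates below are computed at full precision and shown rounded to 5 d.p.)
v1: (-3.5,-0.5) → rotate → (1.25952,3.30357) → ×s → (1.67832,4.40201) → (1.68,4.40)
v2: (-2.5,-4.5) → rotate → (-2.72376,4.36819) → ×s → (-3.62942,5.82062) → (-3.63,5.82)
v3: (2.5,-4) → rotate → (-4.71050,-0.24731) → ×s → (-6.27675,-0.32954) → (-6.28,-0.33)
v4: (5,-3.5) → rotate → (-5.48522,-2.67626) → ×s → (-7.30905,-3.56612) → (-7.31,-3.57)
v5: (3.5,2) → rotate → (0.05241,-4.03079) → ×s → (0.06983,-5.37103) → (0.07,-5.37)
v6: (0,3.5) → rotate → (3.06117,-1.69683) → ×s → (4.07901,-2.26103) → (4.08,-2.26)
v7: (-3.5,3.5) → rotate → (4.75800,1.36434) → ×s → (6.34004,1.81798) → (6.34,1.82)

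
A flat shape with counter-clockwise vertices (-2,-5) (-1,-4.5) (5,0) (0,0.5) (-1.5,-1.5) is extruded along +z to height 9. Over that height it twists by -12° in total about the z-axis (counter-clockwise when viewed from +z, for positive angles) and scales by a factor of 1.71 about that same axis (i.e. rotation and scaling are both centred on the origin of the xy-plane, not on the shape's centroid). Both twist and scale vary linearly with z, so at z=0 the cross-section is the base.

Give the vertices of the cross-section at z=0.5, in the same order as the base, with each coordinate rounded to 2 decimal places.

t = z/height = 0.5/9 = 0.0555556
s = 1 + (scale-1)·z/height = 1 + (1.71-1)·0.5/9 = 1.039444
θ = twist·z/height = -12°·0.5/9 = -0.6667° = -0.011636 rad
cos θ = 0.999932, sin θ = -0.011635 (intermediates below are computed at full precision and shown rounded to 5 d.p.)
v1: (-2,-5) → rotate → (-2.05804,-4.97639) → ×s → (-2.13922,-5.17268) → (-2.14,-5.17)
v2: (-1,-4.5) → rotate → (-1.05229,-4.48806) → ×s → (-1.09380,-4.66509) → (-1.09,-4.67)
v3: (5,0) → rotate → (4.99966,-0.05818) → ×s → (5.19687,-0.06047) → (5.20,-0.06)
v4: (0,0.5) → rotate → (0.00582,0.49997) → ×s → (0.00605,0.51969) → (0.01,0.52)
v5: (-1.5,-1.5) → rotate → (-1.51735,-1.48245) → ×s → (-1.57720,-1.54092) → (-1.58,-1.54)

Cross-section at z=0.5: (-2.14,-5.17) (-1.09,-4.67) (5.20,-0.06) (0.01,0.52) (-1.58,-1.54)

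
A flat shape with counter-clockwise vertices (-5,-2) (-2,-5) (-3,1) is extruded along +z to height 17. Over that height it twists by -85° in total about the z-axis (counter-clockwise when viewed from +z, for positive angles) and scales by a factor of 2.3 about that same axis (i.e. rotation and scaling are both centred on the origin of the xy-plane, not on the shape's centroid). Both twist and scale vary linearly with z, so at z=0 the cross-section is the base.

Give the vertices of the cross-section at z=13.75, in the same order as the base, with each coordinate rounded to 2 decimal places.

t = z/height = 13.75/17 = 0.808824
s = 1 + (scale-1)·z/height = 1 + (2.3-1)·13.75/17 = 2.051471
θ = twist·z/height = -85°·13.75/17 = -68.7500° = -1.199914 rad
cos θ = 0.362438, sin θ = -0.932008 (intermediates below are computed at full precision and shown rounded to 5 d.p.)
v1: (-5,-2) → rotate → (-3.67621,3.93516) → ×s → (-7.54163,8.07287) → (-7.54,8.07)
v2: (-2,-5) → rotate → (-5.38492,0.05183) → ×s → (-11.04700,0.10632) → (-11.05,0.11)
v3: (-3,1) → rotate → (-0.15531,3.15846) → ×s → (-0.31861,6.47949) → (-0.32,6.48)

Cross-section at z=13.75: (-7.54,8.07) (-11.05,0.11) (-0.32,6.48)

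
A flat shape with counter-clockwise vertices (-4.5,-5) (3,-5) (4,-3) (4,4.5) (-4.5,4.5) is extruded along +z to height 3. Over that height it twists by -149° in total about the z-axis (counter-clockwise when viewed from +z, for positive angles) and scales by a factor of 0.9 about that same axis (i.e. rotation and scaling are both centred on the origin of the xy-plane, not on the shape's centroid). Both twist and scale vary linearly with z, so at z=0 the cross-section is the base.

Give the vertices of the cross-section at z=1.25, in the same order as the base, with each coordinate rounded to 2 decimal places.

t = z/height = 1.25/3 = 0.416667
s = 1 + (scale-1)·z/height = 1 + (0.9-1)·1.25/3 = 0.958333
θ = twist·z/height = -149°·1.25/3 = -62.0833° = -1.083559 rad
cos θ = 0.468187, sin θ = -0.883629 (intermediates below are computed at full precision and shown rounded to 5 d.p.)
v1: (-4.5,-5) → rotate → (-6.52499,1.63540) → ×s → (-6.25311,1.56726) → (-6.25,1.57)
v2: (3,-5) → rotate → (-3.01359,-4.99182) → ×s → (-2.88802,-4.78383) → (-2.89,-4.78)
v3: (4,-3) → rotate → (-0.77814,-4.93908) → ×s → (-0.74572,-4.73328) → (-0.75,-4.73)
v4: (4,4.5) → rotate → (5.84908,-1.42768) → ×s → (5.60537,-1.36819) → (5.61,-1.37)
v5: (-4.5,4.5) → rotate → (1.86949,6.08317) → ×s → (1.79160,5.82971) → (1.79,5.83)

Cross-section at z=1.25: (-6.25,1.57) (-2.89,-4.78) (-0.75,-4.73) (5.61,-1.37) (1.79,5.83)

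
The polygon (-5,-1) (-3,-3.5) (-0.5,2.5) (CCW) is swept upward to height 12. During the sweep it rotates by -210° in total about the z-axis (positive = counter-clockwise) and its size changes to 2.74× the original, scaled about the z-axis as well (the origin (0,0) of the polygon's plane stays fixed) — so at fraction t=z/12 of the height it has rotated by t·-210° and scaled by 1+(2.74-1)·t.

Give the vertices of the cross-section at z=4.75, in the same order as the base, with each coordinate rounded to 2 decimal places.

t = z/height = 4.75/12 = 0.395833
s = 1 + (scale-1)·z/height = 1 + (2.74-1)·4.75/12 = 1.688750
θ = twist·z/height = -210°·4.75/12 = -83.1250° = -1.450805 rad
cos θ = 0.119704, sin θ = -0.992810 (intermediates below are computed at full precision and shown rounded to 5 d.p.)
v1: (-5,-1) → rotate → (-1.59133,4.84434) → ×s → (-2.68736,8.18089) → (-2.69,8.18)
v2: (-3,-3.5) → rotate → (-3.83394,2.55947) → ×s → (-6.47457,4.32230) → (-6.47,4.32)
v3: (-0.5,2.5) → rotate → (2.42217,0.79566) → ×s → (4.09044,1.34368) → (4.09,1.34)

Cross-section at z=4.75: (-2.69,8.18) (-6.47,4.32) (4.09,1.34)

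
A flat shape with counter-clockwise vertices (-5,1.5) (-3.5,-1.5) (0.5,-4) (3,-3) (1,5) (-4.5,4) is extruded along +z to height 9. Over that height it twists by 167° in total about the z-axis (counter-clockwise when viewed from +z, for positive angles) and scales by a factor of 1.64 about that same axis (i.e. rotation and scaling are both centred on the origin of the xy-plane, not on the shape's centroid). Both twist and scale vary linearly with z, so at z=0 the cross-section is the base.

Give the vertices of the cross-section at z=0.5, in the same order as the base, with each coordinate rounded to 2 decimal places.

Cross-section at z=0.5: (-5.36,0.70) (-3.33,-2.12) (1.18,-4.00) (3.57,-2.57) (0.19,5.28) (-5.27,3.34)

t = z/height = 0.5/9 = 0.0555556
s = 1 + (scale-1)·z/height = 1 + (1.64-1)·0.5/9 = 1.035556
θ = twist·z/height = 167°·0.5/9 = 9.2778° = 0.161928 rad
cos θ = 0.986918, sin θ = 0.161221 (intermediates below are computed at full precision and shown rounded to 5 d.p.)
v1: (-5,1.5) → rotate → (-5.17642,0.67427) → ×s → (-5.36047,0.69825) → (-5.36,0.70)
v2: (-3.5,-1.5) → rotate → (-3.21238,-2.04465) → ×s → (-3.32660,-2.11735) → (-3.33,-2.12)
v3: (0.5,-4) → rotate → (1.13834,-3.86706) → ×s → (1.17882,-4.00456) → (1.18,-4.00)
v4: (3,-3) → rotate → (3.44442,-2.47709) → ×s → (3.56689,-2.56517) → (3.57,-2.57)
v5: (1,5) → rotate → (0.18081,5.09581) → ×s → (0.18724,5.27700) → (0.19,5.28)
v6: (-4.5,4) → rotate → (-5.08602,3.22218) → ×s → (-5.26685,3.33674) → (-5.27,3.34)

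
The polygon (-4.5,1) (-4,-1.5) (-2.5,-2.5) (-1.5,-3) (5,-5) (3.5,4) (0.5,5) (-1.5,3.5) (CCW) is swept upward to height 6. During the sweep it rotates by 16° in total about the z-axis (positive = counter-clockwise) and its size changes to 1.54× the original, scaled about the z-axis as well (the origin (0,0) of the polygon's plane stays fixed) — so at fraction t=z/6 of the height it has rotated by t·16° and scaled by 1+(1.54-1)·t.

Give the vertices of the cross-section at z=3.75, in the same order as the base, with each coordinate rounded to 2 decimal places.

Cross-section at z=3.75: (-6.16,0.27) (-4.92,-2.90) (-2.71,-3.87) (-1.28,-4.30) (7.75,-5.42) (3.68,6.08) (-0.50,6.70) (-2.79,4.26)

t = z/height = 3.75/6 = 0.625
s = 1 + (scale-1)·z/height = 1 + (1.54-1)·3.75/6 = 1.337500
θ = twist·z/height = 16°·3.75/6 = 10.0000° = 0.174533 rad
cos θ = 0.984808, sin θ = 0.173648 (intermediates below are computed at full precision and shown rounded to 5 d.p.)
v1: (-4.5,1) → rotate → (-4.60528,0.20339) → ×s → (-6.15957,0.27204) → (-6.16,0.27)
v2: (-4,-1.5) → rotate → (-3.67876,-2.17180) → ×s → (-4.92034,-2.90479) → (-4.92,-2.90)
v3: (-2.5,-2.5) → rotate → (-2.02790,-2.89614) → ×s → (-2.71231,-3.87359) → (-2.71,-3.87)
v4: (-1.5,-3) → rotate → (-0.95627,-3.21490) → ×s → (-1.27901,-4.29992) → (-1.28,-4.30)
v5: (5,-5) → rotate → (5.79228,-4.05580) → ×s → (7.74717,-5.42463) → (7.75,-5.42)
v6: (3.5,4) → rotate → (2.75223,4.54700) → ×s → (3.68111,6.08161) → (3.68,6.08)
v7: (0.5,5) → rotate → (-0.37584,5.01086) → ×s → (-0.50268,6.70203) → (-0.50,6.70)
v8: (-1.5,3.5) → rotate → (-2.08498,3.18635) → ×s → (-2.78866,4.26175) → (-2.79,4.26)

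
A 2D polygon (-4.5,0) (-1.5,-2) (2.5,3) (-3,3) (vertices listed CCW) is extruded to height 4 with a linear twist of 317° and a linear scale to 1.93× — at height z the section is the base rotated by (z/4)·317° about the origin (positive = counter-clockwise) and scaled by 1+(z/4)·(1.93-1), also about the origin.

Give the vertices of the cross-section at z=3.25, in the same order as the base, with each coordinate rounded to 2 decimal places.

Cross-section at z=3.25: (1.70,7.71) (-2.86,3.33) (4.20,-5.42) (6.28,4.01)

t = z/height = 3.25/4 = 0.8125
s = 1 + (scale-1)·z/height = 1 + (1.93-1)·3.25/4 = 1.755625
θ = twist·z/height = 317°·3.25/4 = 257.5625° = 4.495314 rad
cos θ = -0.215375, sin θ = -0.976532 (intermediates below are computed at full precision and shown rounded to 5 d.p.)
v1: (-4.5,0) → rotate → (0.96919,4.39439) → ×s → (1.70153,7.71490) → (1.70,7.71)
v2: (-1.5,-2) → rotate → (-1.63000,1.89555) → ×s → (-2.86167,3.32787) → (-2.86,3.33)
v3: (2.5,3) → rotate → (2.39116,-3.08745) → ×s → (4.19798,-5.42041) → (4.20,-5.42)
v4: (-3,3) → rotate → (3.57572,2.28347) → ×s → (6.27762,4.00892) → (6.28,4.01)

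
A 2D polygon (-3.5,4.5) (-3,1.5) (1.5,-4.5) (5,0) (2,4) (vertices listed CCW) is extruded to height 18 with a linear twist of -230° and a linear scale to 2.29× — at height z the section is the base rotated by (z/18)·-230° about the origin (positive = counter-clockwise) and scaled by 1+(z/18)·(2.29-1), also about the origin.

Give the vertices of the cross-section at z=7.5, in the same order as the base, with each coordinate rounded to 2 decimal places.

Cross-section at z=7.5: (7.43,4.65) (2.76,4.35) (-7.12,-1.59) (-0.78,-7.65) (5.81,-3.68)

t = z/height = 7.5/18 = 0.416667
s = 1 + (scale-1)·z/height = 1 + (2.29-1)·7.5/18 = 1.537500
θ = twist·z/height = -230°·7.5/18 = -95.8333° = -1.672607 rad
cos θ = -0.101635, sin θ = -0.994822 (intermediates below are computed at full precision and shown rounded to 5 d.p.)
v1: (-3.5,4.5) → rotate → (4.83242,3.02452) → ×s → (7.42985,4.65020) → (7.43,4.65)
v2: (-3,1.5) → rotate → (1.79714,2.83201) → ×s → (2.76310,4.35422) → (2.76,4.35)
v3: (1.5,-4.5) → rotate → (-4.62915,-1.03487) → ×s → (-7.11732,-1.59112) → (-7.12,-1.59)
v4: (5,0) → rotate → (-0.50818,-4.97411) → ×s → (-0.78132,-7.64769) → (-0.78,-7.65)
v5: (2,4) → rotate → (3.77602,-2.39618) → ×s → (5.80563,-3.68413) → (5.81,-3.68)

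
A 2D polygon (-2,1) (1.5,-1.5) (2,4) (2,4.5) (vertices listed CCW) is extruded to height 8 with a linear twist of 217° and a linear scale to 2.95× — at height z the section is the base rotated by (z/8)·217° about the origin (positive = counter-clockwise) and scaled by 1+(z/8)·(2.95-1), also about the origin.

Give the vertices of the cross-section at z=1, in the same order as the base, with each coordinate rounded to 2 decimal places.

Cross-section at z=1: (-2.78,-0.03) (2.51,-0.81) (-0.05,5.56) (-0.34,6.12)

t = z/height = 1/8 = 0.125
s = 1 + (scale-1)·z/height = 1 + (2.95-1)·1/8 = 1.243750
θ = twist·z/height = 217°·1/8 = 27.1250° = 0.473421 rad
cos θ = 0.890014, sin θ = 0.455933 (intermediates below are computed at full precision and shown rounded to 5 d.p.)
v1: (-2,1) → rotate → (-2.23596,-0.02185) → ×s → (-2.78098,-0.02718) → (-2.78,-0.03)
v2: (1.5,-1.5) → rotate → (2.01892,-0.65112) → ×s → (2.51103,-0.80983) → (2.51,-0.81)
v3: (2,4) → rotate → (-0.04371,4.47192) → ×s → (-0.05436,5.56195) → (-0.05,5.56)
v4: (2,4.5) → rotate → (-0.27167,4.91693) → ×s → (-0.33789,6.11543) → (-0.34,6.12)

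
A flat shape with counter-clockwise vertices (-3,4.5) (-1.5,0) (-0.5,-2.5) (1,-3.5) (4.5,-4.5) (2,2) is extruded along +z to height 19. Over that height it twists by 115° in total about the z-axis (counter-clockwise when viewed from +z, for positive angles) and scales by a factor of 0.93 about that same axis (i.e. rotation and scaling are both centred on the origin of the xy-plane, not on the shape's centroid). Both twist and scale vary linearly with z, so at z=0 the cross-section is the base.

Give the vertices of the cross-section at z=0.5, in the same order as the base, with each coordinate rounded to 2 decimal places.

Cross-section at z=0.5: (-3.23,4.33) (-1.50,-0.08) (-0.37,-2.52) (1.18,-3.44) (4.72,-4.25) (1.89,2.10)

t = z/height = 0.5/19 = 0.0263158
s = 1 + (scale-1)·z/height = 1 + (0.93-1)·0.5/19 = 0.998158
θ = twist·z/height = 115°·0.5/19 = 3.0263° = 0.052819 rad
cos θ = 0.998605, sin θ = 0.052795 (intermediates below are computed at full precision and shown rounded to 5 d.p.)
v1: (-3,4.5) → rotate → (-3.23339,4.33534) → ×s → (-3.22744,4.32735) → (-3.23,4.33)
v2: (-1.5,0) → rotate → (-1.49791,-0.07919) → ×s → (-1.49515,-0.07905) → (-1.50,-0.08)
v3: (-0.5,-2.5) → rotate → (-0.36732,-2.52291) → ×s → (-0.36664,-2.51826) → (-0.37,-2.52)
v4: (1,-3.5) → rotate → (1.18339,-3.44232) → ×s → (1.18121,-3.43598) → (1.18,-3.44)
v5: (4.5,-4.5) → rotate → (4.73130,-4.25615) → ×s → (4.72258,-4.24831) → (4.72,-4.25)
v6: (2,2) → rotate → (1.89162,2.10280) → ×s → (1.88814,2.09893) → (1.89,2.10)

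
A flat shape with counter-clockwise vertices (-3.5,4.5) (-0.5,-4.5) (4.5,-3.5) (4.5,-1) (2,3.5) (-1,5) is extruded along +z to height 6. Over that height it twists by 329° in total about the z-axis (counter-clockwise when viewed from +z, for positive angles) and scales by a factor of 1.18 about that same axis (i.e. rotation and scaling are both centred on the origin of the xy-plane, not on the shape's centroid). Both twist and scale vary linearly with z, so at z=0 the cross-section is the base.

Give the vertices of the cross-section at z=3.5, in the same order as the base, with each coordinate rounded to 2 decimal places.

t = z/height = 3.5/6 = 0.583333
s = 1 + (scale-1)·z/height = 1 + (1.18-1)·3.5/6 = 1.105000
θ = twist·z/height = 329°·3.5/6 = 191.9167° = 3.349578 rad
cos θ = -0.978449, sin θ = -0.206489 (intermediates below are computed at full precision and shown rounded to 5 d.p.)
v1: (-3.5,4.5) → rotate → (4.35377,-3.68031) → ×s → (4.81092,-4.06674) → (4.81,-4.07)
v2: (-0.5,-4.5) → rotate → (-0.43998,4.50626) → ×s → (-0.48617,4.97942) → (-0.49,4.98)
v3: (4.5,-3.5) → rotate → (-5.12573,2.49537) → ×s → (-5.66393,2.75739) → (-5.66,2.76)
v4: (4.5,-1) → rotate → (-4.60951,0.04925) → ×s → (-5.09351,0.05442) → (-5.09,0.05)
v5: (2,3.5) → rotate → (-1.23419,-3.83755) → ×s → (-1.36378,-4.24049) → (-1.36,-4.24)
v6: (-1,5) → rotate → (2.01089,-4.68576) → ×s → (2.22204,-5.17776) → (2.22,-5.18)

Cross-section at z=3.5: (4.81,-4.07) (-0.49,4.98) (-5.66,2.76) (-5.09,0.05) (-1.36,-4.24) (2.22,-5.18)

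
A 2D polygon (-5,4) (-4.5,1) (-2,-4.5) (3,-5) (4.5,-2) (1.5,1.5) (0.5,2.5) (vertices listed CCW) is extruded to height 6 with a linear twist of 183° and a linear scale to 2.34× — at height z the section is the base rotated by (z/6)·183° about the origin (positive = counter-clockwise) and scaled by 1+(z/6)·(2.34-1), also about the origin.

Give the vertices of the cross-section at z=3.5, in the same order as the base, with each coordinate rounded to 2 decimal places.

t = z/height = 3.5/6 = 0.583333
s = 1 + (scale-1)·z/height = 1 + (2.34-1)·3.5/6 = 1.781667
θ = twist·z/height = 183°·3.5/6 = 106.7500° = 1.863139 rad
cos θ = -0.288196, sin θ = 0.957571 (intermediates below are computed at full precision and shown rounded to 5 d.p.)
v1: (-5,4) → rotate → (-2.38930,-5.94064) → ×s → (-4.25694,-10.58424) → (-4.26,-10.58)
v2: (-4.5,1) → rotate → (0.33931,-4.59727) → ×s → (0.60454,-8.19080) → (0.60,-8.19)
v3: (-2,-4.5) → rotate → (4.88546,-0.61826) → ×s → (8.70427,-1.10153) → (8.70,-1.10)
v4: (3,-5) → rotate → (3.92327,4.31370) → ×s → (6.98996,7.68557) → (6.99,7.69)
v5: (4.5,-2) → rotate → (0.61826,4.88546) → ×s → (1.10153,8.70427) → (1.10,8.70)
v6: (1.5,1.5) → rotate → (-1.86865,1.00406) → ×s → (-3.32931,1.78890) → (-3.33,1.79)
v7: (0.5,2.5) → rotate → (-2.53803,-0.24170) → ×s → (-4.52192,-0.43064) → (-4.52,-0.43)

Cross-section at z=3.5: (-4.26,-10.58) (0.60,-8.19) (8.70,-1.10) (6.99,7.69) (1.10,8.70) (-3.33,1.79) (-4.52,-0.43)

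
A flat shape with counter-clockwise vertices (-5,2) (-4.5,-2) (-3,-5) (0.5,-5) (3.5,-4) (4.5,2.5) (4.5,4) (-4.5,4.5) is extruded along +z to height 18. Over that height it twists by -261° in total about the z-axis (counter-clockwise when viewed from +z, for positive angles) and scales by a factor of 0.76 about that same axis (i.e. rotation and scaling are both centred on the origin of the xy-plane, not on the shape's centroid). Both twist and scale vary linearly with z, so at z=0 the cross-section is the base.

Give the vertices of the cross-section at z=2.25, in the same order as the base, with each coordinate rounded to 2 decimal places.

Cross-section at z=2.25: (-3.04,4.25) (-4.72,0.72) (-5.07,-2.52) (-2.21,-4.35) (0.77,-5.10) (4.98,-0.31) (5.77,0.91) (-1.32,6.03)

t = z/height = 2.25/18 = 0.125
s = 1 + (scale-1)·z/height = 1 + (0.76-1)·2.25/18 = 0.970000
θ = twist·z/height = -261°·2.25/18 = -32.6250° = -0.569414 rad
cos θ = 0.842217, sin θ = -0.539138 (intermediates below are computed at full precision and shown rounded to 5 d.p.)
v1: (-5,2) → rotate → (-3.13281,4.38013) → ×s → (-3.03883,4.24872) → (-3.04,4.25)
v2: (-4.5,-2) → rotate → (-4.86825,0.74169) → ×s → (-4.72221,0.71944) → (-4.72,0.72)
v3: (-3,-5) → rotate → (-5.22234,-2.59367) → ×s → (-5.06567,-2.51586) → (-5.07,-2.52)
v4: (0.5,-5) → rotate → (-2.27458,-4.48066) → ×s → (-2.20635,-4.34624) → (-2.21,-4.35)
v5: (3.5,-4) → rotate → (0.79121,-5.25585) → ×s → (0.76747,-5.09818) → (0.77,-5.10)
v6: (4.5,2.5) → rotate → (5.13782,-0.32058) → ×s → (4.98369,-0.31096) → (4.98,-0.31)
v7: (4.5,4) → rotate → (5.94653,0.94275) → ×s → (5.76813,0.91446) → (5.77,0.91)
v8: (-4.5,4.5) → rotate → (-1.36386,6.21610) → ×s → (-1.32294,6.02962) → (-1.32,6.03)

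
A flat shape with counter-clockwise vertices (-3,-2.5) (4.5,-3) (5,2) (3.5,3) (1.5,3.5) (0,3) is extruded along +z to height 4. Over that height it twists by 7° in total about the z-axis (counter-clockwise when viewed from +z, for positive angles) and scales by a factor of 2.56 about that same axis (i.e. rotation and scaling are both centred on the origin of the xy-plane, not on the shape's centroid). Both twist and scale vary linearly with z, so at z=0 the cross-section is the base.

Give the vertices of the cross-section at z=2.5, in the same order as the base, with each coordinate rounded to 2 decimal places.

Cross-section at z=2.5: (-5.53,-5.38) (9.31,-5.23) (9.54,4.69) (6.44,6.44) (2.43,7.12) (-0.45,5.91)

t = z/height = 2.5/4 = 0.625
s = 1 + (scale-1)·z/height = 1 + (2.56-1)·2.5/4 = 1.975000
θ = twist·z/height = 7°·2.5/4 = 4.3750° = 0.076358 rad
cos θ = 0.997086, sin θ = 0.076284 (intermediates below are computed at full precision and shown rounded to 5 d.p.)
v1: (-3,-2.5) → rotate → (-2.80055,-2.72157) → ×s → (-5.53108,-5.37510) → (-5.53,-5.38)
v2: (4.5,-3) → rotate → (4.71574,-2.64798) → ×s → (9.31359,-5.22976) → (9.31,-5.23)
v3: (5,2) → rotate → (4.83286,2.37559) → ×s → (9.54490,4.69179) → (9.54,4.69)
v4: (3.5,3) → rotate → (3.26095,3.25825) → ×s → (6.44038,6.43505) → (6.44,6.44)
v5: (1.5,3.5) → rotate → (1.22864,3.60423) → ×s → (2.42655,7.11835) → (2.43,7.12)
v6: (0,3) → rotate → (-0.22885,2.99126) → ×s → (-0.45198,5.90774) → (-0.45,5.91)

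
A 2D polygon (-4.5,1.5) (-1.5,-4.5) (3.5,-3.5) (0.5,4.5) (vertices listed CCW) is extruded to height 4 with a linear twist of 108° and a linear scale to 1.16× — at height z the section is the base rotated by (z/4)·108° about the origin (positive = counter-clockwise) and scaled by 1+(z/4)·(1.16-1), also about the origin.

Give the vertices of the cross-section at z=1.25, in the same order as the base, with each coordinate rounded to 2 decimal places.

t = z/height = 1.25/4 = 0.3125
s = 1 + (scale-1)·z/height = 1 + (1.16-1)·1.25/4 = 1.050000
θ = twist·z/height = 108°·1.25/4 = 33.7500° = 0.589049 rad
cos θ = 0.831470, sin θ = 0.555570 (intermediates below are computed at full precision and shown rounded to 5 d.p.)
v1: (-4.5,1.5) → rotate → (-4.57497,-1.25286) → ×s → (-4.80372,-1.31550) → (-4.80,-1.32)
v2: (-1.5,-4.5) → rotate → (1.25286,-4.57497) → ×s → (1.31550,-4.80372) → (1.32,-4.80)
v3: (3.5,-3.5) → rotate → (4.85464,-0.96565) → ×s → (5.09737,-1.01393) → (5.10,-1.01)
v4: (0.5,4.5) → rotate → (-2.08433,4.01940) → ×s → (-2.18855,4.22037) → (-2.19,4.22)

Cross-section at z=1.25: (-4.80,-1.32) (1.32,-4.80) (5.10,-1.01) (-2.19,4.22)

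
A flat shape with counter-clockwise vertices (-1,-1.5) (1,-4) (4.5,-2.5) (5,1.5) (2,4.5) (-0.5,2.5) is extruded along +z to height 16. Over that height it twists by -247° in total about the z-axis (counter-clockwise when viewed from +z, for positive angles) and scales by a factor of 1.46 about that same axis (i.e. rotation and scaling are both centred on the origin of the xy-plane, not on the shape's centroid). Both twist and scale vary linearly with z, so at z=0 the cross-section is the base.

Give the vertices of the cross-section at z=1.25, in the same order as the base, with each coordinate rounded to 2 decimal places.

Cross-section at z=1.25: (-1.49,-1.12) (-0.39,-4.25) (3.54,-3.98) (5.40,-0.25) (3.50,3.72) (0.37,2.62)

t = z/height = 1.25/16 = 0.078125
s = 1 + (scale-1)·z/height = 1 + (1.46-1)·1.25/16 = 1.035938
θ = twist·z/height = -247°·1.25/16 = -19.2969° = -0.336794 rad
cos θ = 0.943819, sin θ = -0.330463 (intermediates below are computed at full precision and shown rounded to 5 d.p.)
v1: (-1,-1.5) → rotate → (-1.43951,-1.08527) → ×s → (-1.49125,-1.12427) → (-1.49,-1.12)
v2: (1,-4) → rotate → (-0.37803,-4.10574) → ×s → (-0.39162,-4.25329) → (-0.39,-4.25)
v3: (4.5,-2.5) → rotate → (3.42103,-3.84663) → ×s → (3.54397,-3.98487) → (3.54,-3.98)
v4: (5,1.5) → rotate → (5.21479,-0.23659) → ×s → (5.40220,-0.24509) → (5.40,-0.25)
v5: (2,4.5) → rotate → (3.37472,3.58626) → ×s → (3.49600,3.71514) → (3.50,3.72)
v6: (-0.5,2.5) → rotate → (0.35425,2.52478) → ×s → (0.36698,2.61551) → (0.37,2.62)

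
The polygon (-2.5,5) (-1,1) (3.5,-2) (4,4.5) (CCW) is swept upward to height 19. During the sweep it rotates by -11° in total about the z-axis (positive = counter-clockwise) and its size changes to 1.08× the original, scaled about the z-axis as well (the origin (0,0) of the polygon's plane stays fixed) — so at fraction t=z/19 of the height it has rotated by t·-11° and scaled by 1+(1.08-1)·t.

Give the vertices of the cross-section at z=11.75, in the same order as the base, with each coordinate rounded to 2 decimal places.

Cross-section at z=11.75: (-1.98,5.52) (-0.92,1.17) (3.40,-2.52) (4.73,4.19)

t = z/height = 11.75/19 = 0.618421
s = 1 + (scale-1)·z/height = 1 + (1.08-1)·11.75/19 = 1.049474
θ = twist·z/height = -11°·11.75/19 = -6.8026° = -0.118728 rad
cos θ = 0.992960, sin θ = -0.118450 (intermediates below are computed at full precision and shown rounded to 5 d.p.)
v1: (-2.5,5) → rotate → (-1.89015,5.26092) → ×s → (-1.98367,5.52120) → (-1.98,5.52)
v2: (-1,1) → rotate → (-0.87451,1.11141) → ×s → (-0.91778,1.16640) → (-0.92,1.17)
v3: (3.5,-2) → rotate → (3.23846,-2.40049) → ×s → (3.39868,-2.51925) → (3.40,-2.52)
v4: (4,4.5) → rotate → (4.50486,3.99452) → ×s → (4.72774,4.19215) → (4.73,4.19)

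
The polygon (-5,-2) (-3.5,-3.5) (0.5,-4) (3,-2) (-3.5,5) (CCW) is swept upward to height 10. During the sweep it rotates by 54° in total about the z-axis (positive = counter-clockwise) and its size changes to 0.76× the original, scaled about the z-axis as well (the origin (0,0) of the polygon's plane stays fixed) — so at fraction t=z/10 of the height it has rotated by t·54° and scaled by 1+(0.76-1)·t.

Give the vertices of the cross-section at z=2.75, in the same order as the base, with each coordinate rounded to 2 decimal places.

t = z/height = 2.75/10 = 0.275
s = 1 + (scale-1)·z/height = 1 + (0.76-1)·2.75/10 = 0.934000
θ = twist·z/height = 54°·2.75/10 = 14.8500° = 0.259181 rad
cos θ = 0.966600, sin θ = 0.256289 (intermediates below are computed at full precision and shown rounded to 5 d.p.)
v1: (-5,-2) → rotate → (-4.32042,-3.21465) → ×s → (-4.03527,-3.00248) → (-4.04,-3.00)
v2: (-3.5,-3.5) → rotate → (-2.48609,-4.28011) → ×s → (-2.32201,-3.99763) → (-2.32,-4.00)
v3: (0.5,-4) → rotate → (1.50846,-3.73826) → ×s → (1.40890,-3.49153) → (1.41,-3.49)
v4: (3,-2) → rotate → (3.41238,-1.16433) → ×s → (3.18716,-1.08749) → (3.19,-1.09)
v5: (-3.5,5) → rotate → (-4.66455,3.93599) → ×s → (-4.35669,3.67621) → (-4.36,3.68)

Cross-section at z=2.75: (-4.04,-3.00) (-2.32,-4.00) (1.41,-3.49) (3.19,-1.09) (-4.36,3.68)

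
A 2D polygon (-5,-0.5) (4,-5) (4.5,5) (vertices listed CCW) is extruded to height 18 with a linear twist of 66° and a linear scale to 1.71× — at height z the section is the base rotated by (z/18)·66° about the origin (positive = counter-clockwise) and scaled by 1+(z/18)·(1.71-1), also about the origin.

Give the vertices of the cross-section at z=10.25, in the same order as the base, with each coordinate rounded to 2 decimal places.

t = z/height = 10.25/18 = 0.569444
s = 1 + (scale-1)·z/height = 1 + (1.71-1)·10.25/18 = 1.404306
θ = twist·z/height = 66°·10.25/18 = 37.5833° = 0.655953 rad
cos θ = 0.792467, sin θ = 0.609915 (intermediates below are computed at full precision and shown rounded to 5 d.p.)
v1: (-5,-0.5) → rotate → (-3.65738,-3.44581) → ×s → (-5.13608,-4.83897) → (-5.14,-4.84)
v2: (4,-5) → rotate → (6.21944,-1.52268) → ×s → (8.73400,-2.13830) → (8.73,-2.14)
v3: (4.5,5) → rotate → (0.51653,6.70695) → ×s → (0.72536,9.41861) → (0.73,9.42)

Cross-section at z=10.25: (-5.14,-4.84) (8.73,-2.14) (0.73,9.42)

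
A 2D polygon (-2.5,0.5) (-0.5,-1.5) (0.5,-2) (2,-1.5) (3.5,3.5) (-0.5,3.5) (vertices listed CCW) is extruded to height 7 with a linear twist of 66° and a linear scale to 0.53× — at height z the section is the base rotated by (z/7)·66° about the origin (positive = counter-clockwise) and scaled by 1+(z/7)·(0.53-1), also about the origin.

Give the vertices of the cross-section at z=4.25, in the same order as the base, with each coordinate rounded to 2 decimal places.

Cross-section at z=4.25: (-1.60,-0.88) (0.42,-1.05) (1.19,-0.86) (1.78,0.10) (0.30,3.52) (-1.88,1.68)

t = z/height = 4.25/7 = 0.607143
s = 1 + (scale-1)·z/height = 1 + (0.53-1)·4.25/7 = 0.714643
θ = twist·z/height = 66°·4.25/7 = 40.0714° = 0.699378 rad
cos θ = 0.765243, sin θ = 0.643742 (intermediates below are computed at full precision and shown rounded to 5 d.p.)
v1: (-2.5,0.5) → rotate → (-2.23498,-1.22673) → ×s → (-1.59721,-0.87668) → (-1.60,-0.88)
v2: (-0.5,-1.5) → rotate → (0.58299,-1.46973) → ×s → (0.41663,-1.05034) → (0.42,-1.05)
v3: (0.5,-2) → rotate → (1.67011,-1.20861) → ×s → (1.19353,-0.86373) → (1.19,-0.86)
v4: (2,-1.5) → rotate → (2.49610,0.13962) → ×s → (1.78382,0.09978) → (1.78,0.10)
v5: (3.5,3.5) → rotate → (0.42525,4.93145) → ×s → (0.30390,3.52422) → (0.30,3.52)
v6: (-0.5,3.5) → rotate → (-2.63572,2.35648) → ×s → (-1.88360,1.68404) → (-1.88,1.68)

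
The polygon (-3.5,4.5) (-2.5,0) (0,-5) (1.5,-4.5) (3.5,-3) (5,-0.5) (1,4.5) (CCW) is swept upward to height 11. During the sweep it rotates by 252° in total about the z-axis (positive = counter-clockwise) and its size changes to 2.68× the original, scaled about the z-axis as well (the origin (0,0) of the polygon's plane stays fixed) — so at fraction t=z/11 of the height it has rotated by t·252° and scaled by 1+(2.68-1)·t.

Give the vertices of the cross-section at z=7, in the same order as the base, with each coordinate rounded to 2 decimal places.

Cross-section at z=7: (3.69,-11.20) (4.87,-1.74) (3.48,9.74) (0.21,9.81) (-4.73,8.28) (-9.40,4.45) (-5.08,-8.07)

t = z/height = 7/11 = 0.636364
s = 1 + (scale-1)·z/height = 1 + (2.68-1)·7/11 = 2.069091
θ = twist·z/height = 252°·7/11 = 160.3636° = 2.798873 rad
cos θ = -0.941844, sin θ = 0.336049 (intermediates below are computed at full precision and shown rounded to 5 d.p.)
v1: (-3.5,4.5) → rotate → (1.78423,-5.41447) → ×s → (3.69174,-11.20304) → (3.69,-11.20)
v2: (-2.5,0) → rotate → (2.35461,-0.84012) → ×s → (4.87190,-1.73829) → (4.87,-1.74)
v3: (0,-5) → rotate → (1.68025,4.70922) → ×s → (3.47658,9.74381) → (3.48,9.74)
v4: (1.5,-4.5) → rotate → (0.09946,4.74237) → ×s → (0.20578,9.81240) → (0.21,9.81)
v5: (3.5,-3) → rotate → (-2.28831,4.00171) → ×s → (-4.73472,8.27989) → (-4.73,8.28)
v6: (5,-0.5) → rotate → (-4.54120,2.15117) → ×s → (-9.39615,4.45096) → (-9.40,4.45)
v7: (1,4.5) → rotate → (-2.45407,-3.90225) → ×s → (-5.07769,-8.07411) → (-5.08,-8.07)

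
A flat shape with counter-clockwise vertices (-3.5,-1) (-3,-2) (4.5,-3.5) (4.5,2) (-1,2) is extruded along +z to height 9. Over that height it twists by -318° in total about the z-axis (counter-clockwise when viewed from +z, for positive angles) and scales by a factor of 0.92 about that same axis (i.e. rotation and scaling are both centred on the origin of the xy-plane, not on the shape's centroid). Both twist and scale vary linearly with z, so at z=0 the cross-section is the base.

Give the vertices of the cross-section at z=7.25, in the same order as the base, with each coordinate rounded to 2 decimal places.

t = z/height = 7.25/9 = 0.805556
s = 1 + (scale-1)·z/height = 1 + (0.92-1)·7.25/9 = 0.935556
θ = twist·z/height = -318°·7.25/9 = -256.1667° = -4.470952 rad
cos θ = -0.239098, sin θ = 0.970995 (intermediates below are computed at full precision and shown rounded to 5 d.p.)
v1: (-3.5,-1) → rotate → (1.80784,-3.15939) → ×s → (1.69133,-2.95578) → (1.69,-2.96)
v2: (-3,-2) → rotate → (2.65929,-2.43479) → ×s → (2.48791,-2.27788) → (2.49,-2.28)
v3: (4.5,-3.5) → rotate → (2.32254,5.20632) → ×s → (2.17287,4.87080) → (2.17,4.87)
v4: (4.5,2) → rotate → (-3.01793,3.89128) → ×s → (-2.82344,3.64051) → (-2.82,3.64)
v5: (-1,2) → rotate → (-1.70289,-1.44919) → ×s → (-1.59315,-1.35580) → (-1.59,-1.36)

Cross-section at z=7.25: (1.69,-2.96) (2.49,-2.28) (2.17,4.87) (-2.82,3.64) (-1.59,-1.36)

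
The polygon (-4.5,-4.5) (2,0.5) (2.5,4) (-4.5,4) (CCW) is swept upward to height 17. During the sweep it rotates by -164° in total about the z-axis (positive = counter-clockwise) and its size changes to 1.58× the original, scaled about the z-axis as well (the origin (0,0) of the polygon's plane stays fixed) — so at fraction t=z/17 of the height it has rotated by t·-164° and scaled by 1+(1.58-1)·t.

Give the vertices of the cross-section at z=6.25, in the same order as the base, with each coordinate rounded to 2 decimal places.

Cross-section at z=6.25: (-7.45,2.04) (1.73,-1.81) (5.72,-0.23) (1.51,7.15)

t = z/height = 6.25/17 = 0.367647
s = 1 + (scale-1)·z/height = 1 + (1.58-1)·6.25/17 = 1.213235
θ = twist·z/height = -164°·6.25/17 = -60.2941° = -1.052331 rad
cos θ = 0.495548, sin θ = -0.868581 (intermediates below are computed at full precision and shown rounded to 5 d.p.)
v1: (-4.5,-4.5) → rotate → (-6.13858,1.67865) → ×s → (-7.44754,2.03659) → (-7.45,2.04)
v2: (2,0.5) → rotate → (1.42539,-1.48939) → ×s → (1.72933,-1.80698) → (1.73,-1.81)
v3: (2.5,4) → rotate → (4.71319,-0.18926) → ×s → (5.71821,-0.22962) → (5.72,-0.23)
v4: (-4.5,4) → rotate → (1.24436,5.89080) → ×s → (1.50970,7.14693) → (1.51,7.15)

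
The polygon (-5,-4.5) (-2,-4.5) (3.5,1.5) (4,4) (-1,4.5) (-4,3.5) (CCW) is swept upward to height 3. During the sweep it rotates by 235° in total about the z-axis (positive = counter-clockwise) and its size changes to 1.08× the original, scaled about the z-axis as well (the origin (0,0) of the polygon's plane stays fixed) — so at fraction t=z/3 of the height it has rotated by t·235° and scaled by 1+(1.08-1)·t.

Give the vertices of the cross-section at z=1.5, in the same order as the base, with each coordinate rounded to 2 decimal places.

Cross-section at z=1.5: (6.55,-2.45) (5.11,0.32) (-3.06,2.51) (-5.61,1.77) (-3.67,-3.08) (-1.31,-5.37)

t = z/height = 1.5/3 = 0.5
s = 1 + (scale-1)·z/height = 1 + (1.08-1)·1.5/3 = 1.040000
θ = twist·z/height = 235°·1.5/3 = 117.5000° = 2.050762 rad
cos θ = -0.461749, sin θ = 0.887011 (intermediates below are computed at full precision and shown rounded to 5 d.p.)
v1: (-5,-4.5) → rotate → (6.30029,-2.35719) → ×s → (6.55230,-2.45147) → (6.55,-2.45)
v2: (-2,-4.5) → rotate → (4.91505,0.30385) → ×s → (5.11165,0.31600) → (5.11,0.32)
v3: (3.5,1.5) → rotate → (-2.94664,2.41191) → ×s → (-3.06450,2.50839) → (-3.06,2.51)
v4: (4,4) → rotate → (-5.39504,1.70105) → ×s → (-5.61084,1.76909) → (-5.61,1.77)
v5: (-1,4.5) → rotate → (-3.52980,-2.96488) → ×s → (-3.67099,-3.08347) → (-3.67,-3.08)
v6: (-4,3.5) → rotate → (-1.25754,-5.16416) → ×s → (-1.30785,-5.37073) → (-1.31,-5.37)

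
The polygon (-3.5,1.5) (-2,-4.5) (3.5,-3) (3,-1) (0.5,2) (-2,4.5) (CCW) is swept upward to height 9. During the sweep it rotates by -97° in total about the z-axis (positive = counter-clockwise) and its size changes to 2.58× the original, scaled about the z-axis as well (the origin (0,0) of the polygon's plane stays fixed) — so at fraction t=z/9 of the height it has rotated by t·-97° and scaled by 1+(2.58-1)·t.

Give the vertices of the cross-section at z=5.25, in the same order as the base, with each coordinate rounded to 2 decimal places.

t = z/height = 5.25/9 = 0.583333
s = 1 + (scale-1)·z/height = 1 + (2.58-1)·5.25/9 = 1.921667
θ = twist·z/height = -97°·5.25/9 = -56.5833° = -0.987565 rad
cos θ = 0.550724, sin θ = -0.834688 (intermediates below are computed at full precision and shown rounded to 5 d.p.)
v1: (-3.5,1.5) → rotate → (-0.67550,3.74749) → ×s → (-1.29809,7.20143) → (-1.30,7.20)
v2: (-2,-4.5) → rotate → (-4.85754,-0.80888) → ×s → (-9.33458,-1.55440) → (-9.33,-1.55)
v3: (3.5,-3) → rotate → (-0.57653,-4.57358) → ×s → (-1.10790,-8.78889) → (-1.11,-8.79)
v4: (3,-1) → rotate → (0.81748,-3.05479) → ×s → (1.57093,-5.87028) → (1.57,-5.87)
v5: (0.5,2) → rotate → (1.94474,0.68410) → ×s → (3.73714,1.31462) → (3.74,1.31)
v6: (-2,4.5) → rotate → (2.65465,4.14763) → ×s → (5.10135,7.97037) → (5.10,7.97)

Cross-section at z=5.25: (-1.30,7.20) (-9.33,-1.55) (-1.11,-8.79) (1.57,-5.87) (3.74,1.31) (5.10,7.97)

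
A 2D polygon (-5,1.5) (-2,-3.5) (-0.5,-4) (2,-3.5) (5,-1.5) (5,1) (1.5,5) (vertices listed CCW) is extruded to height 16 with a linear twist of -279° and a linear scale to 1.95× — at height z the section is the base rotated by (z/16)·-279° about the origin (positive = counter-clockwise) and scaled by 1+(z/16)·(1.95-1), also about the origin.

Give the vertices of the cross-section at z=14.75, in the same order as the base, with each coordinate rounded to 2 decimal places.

t = z/height = 14.75/16 = 0.921875
s = 1 + (scale-1)·z/height = 1 + (1.95-1)·14.75/16 = 1.875781
θ = twist·z/height = -279°·14.75/16 = -257.2031° = -4.489041 rad
cos θ = -0.221495, sin θ = 0.975161 (intermediates below are computed at full precision and shown rounded to 5 d.p.)
v1: (-5,1.5) → rotate → (-0.35527,-5.20805) → ×s → (-0.66640,-9.76916) → (-0.67,-9.77)
v2: (-2,-3.5) → rotate → (3.85606,-1.17509) → ×s → (7.23312,-2.20421) → (7.23,-2.20)
v3: (-0.5,-4) → rotate → (4.01139,0.39840) → ×s → (7.52450,0.74731) → (7.52,0.75)
v4: (2,-3.5) → rotate → (2.97007,2.72556) → ×s → (5.57121,5.11255) → (5.57,5.11)
v5: (5,-1.5) → rotate → (0.35527,5.20805) → ×s → (0.66640,9.76916) → (0.67,9.77)
v6: (5,1) → rotate → (-2.08264,4.65431) → ×s → (-3.90657,8.73047) → (-3.91,8.73)
v7: (1.5,5) → rotate → (-5.20805,0.35527) → ×s → (-9.76916,0.66640) → (-9.77,0.67)

Cross-section at z=14.75: (-0.67,-9.77) (7.23,-2.20) (7.52,0.75) (5.57,5.11) (0.67,9.77) (-3.91,8.73) (-9.77,0.67)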